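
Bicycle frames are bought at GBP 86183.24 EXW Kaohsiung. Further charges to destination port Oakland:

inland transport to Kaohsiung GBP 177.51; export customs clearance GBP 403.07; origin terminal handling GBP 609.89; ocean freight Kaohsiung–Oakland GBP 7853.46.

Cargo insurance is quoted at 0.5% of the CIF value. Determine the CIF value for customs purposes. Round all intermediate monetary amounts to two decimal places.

CIF value: GBP 95705.70

Let C be the CIF value. C = EXW price + pre-shipment costs + freight + 0.5% × C
C − 0.5% × C = 86183.24 + 177.51 + 403.07 + 609.89 + 7853.46
0.995 × C = 95227.17
C = 95227.17 / 0.995 = 95705.70
Insurance premium = 0.5% × 95705.70 = 478.53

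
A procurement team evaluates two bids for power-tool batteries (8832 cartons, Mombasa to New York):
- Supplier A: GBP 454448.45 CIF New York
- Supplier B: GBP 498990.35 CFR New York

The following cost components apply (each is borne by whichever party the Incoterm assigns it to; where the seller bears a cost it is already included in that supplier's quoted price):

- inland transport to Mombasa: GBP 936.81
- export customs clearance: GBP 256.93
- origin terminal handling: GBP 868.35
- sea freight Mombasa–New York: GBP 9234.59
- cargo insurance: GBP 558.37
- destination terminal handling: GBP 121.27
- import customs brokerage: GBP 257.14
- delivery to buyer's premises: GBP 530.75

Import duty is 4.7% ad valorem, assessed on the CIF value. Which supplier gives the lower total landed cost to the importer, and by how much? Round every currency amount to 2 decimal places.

Supplier A (CIF):
The CIF price already equals the CIF value: 454448.45
Import duty = 454448.45 × 4.7% = 21359.08
Buyer bears (A): 121.27 + 257.14 + 530.75 = 909.16
Landed cost (A) = invoice 454448.45 + 909.16 + duty 21359.08 = 476716.69
Supplier B (CFR):
CIF value = CFR price + insurance = 498990.35 + 558.37 = 499548.72
Import duty = 499548.72 × 4.7% = 23478.79
Buyer bears (B): 558.37 + 121.27 + 257.14 + 530.75 = 1467.53
Landed cost (B) = invoice 498990.35 + 1467.53 + duty 23478.79 = 523936.67
Difference = |476716.69 − 523936.67| = 47219.98

Supplier A is cheaper by GBP 47219.98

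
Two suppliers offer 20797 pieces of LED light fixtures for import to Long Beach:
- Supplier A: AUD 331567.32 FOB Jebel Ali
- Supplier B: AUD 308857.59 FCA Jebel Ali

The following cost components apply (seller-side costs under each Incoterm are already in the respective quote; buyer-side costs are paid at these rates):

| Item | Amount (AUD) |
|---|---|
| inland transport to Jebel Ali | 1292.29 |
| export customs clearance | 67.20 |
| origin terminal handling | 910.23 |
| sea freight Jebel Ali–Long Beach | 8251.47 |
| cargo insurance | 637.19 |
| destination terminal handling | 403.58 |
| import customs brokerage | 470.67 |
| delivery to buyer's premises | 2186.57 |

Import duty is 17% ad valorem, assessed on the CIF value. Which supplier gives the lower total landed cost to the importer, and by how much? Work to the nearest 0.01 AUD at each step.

Supplier B is cheaper by AUD 25505.42

Supplier A (FOB):
CIF value = FOB price + freight + insurance = 331567.32 + 8251.47 + 637.19 = 340455.98
Import duty = 340455.98 × 17% = 57877.52
Buyer bears (A): 8251.47 + 637.19 + 403.58 + 470.67 + 2186.57 = 11949.48
Landed cost (A) = invoice 331567.32 + 11949.48 + duty 57877.52 = 401394.32
Supplier B (FCA):
CIF value = FCA price + origin terminal + freight + insurance = 308857.59 + 910.23 + 8251.47 + 637.19 = 318656.48
Import duty = 318656.48 × 17% = 54171.60
Buyer bears (B): 910.23 + 8251.47 + 637.19 + 403.58 + 470.67 + 2186.57 = 12859.71
Landed cost (B) = invoice 308857.59 + 12859.71 + duty 54171.60 = 375888.90
Difference = |401394.32 − 375888.90| = 25505.42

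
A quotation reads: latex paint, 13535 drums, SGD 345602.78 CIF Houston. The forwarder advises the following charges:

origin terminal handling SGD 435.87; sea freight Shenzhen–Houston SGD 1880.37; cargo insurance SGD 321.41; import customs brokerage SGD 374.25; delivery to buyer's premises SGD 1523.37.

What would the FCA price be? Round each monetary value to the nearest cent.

FCA price: SGD 342965.13

Not relevant to the conversion: delivery, brokerage — on the buyer under both terms; not part of either seller's price.
From CIF to FCA, the seller no longer bears: origin terminal, freight, insurance.
FCA price = 345602.78 − 435.87 − 1880.37 − 321.41 = 342965.13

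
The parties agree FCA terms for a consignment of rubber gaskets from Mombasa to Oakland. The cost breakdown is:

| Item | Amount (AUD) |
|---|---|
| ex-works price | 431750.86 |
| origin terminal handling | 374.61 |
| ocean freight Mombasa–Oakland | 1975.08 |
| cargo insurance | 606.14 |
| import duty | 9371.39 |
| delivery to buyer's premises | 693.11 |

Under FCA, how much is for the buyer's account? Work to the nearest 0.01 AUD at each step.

FCA: the seller delivers export-cleared goods to the carrier; the buyer bears costs from that point.
Seller's account: goods 431750.86 = 431750.86
Buyer's account: origin terminal 374.61 + freight 1975.08 + insurance 606.14 + duty 9371.39 + delivery 693.11 = 13020.33

Buyer's account: AUD 13020.33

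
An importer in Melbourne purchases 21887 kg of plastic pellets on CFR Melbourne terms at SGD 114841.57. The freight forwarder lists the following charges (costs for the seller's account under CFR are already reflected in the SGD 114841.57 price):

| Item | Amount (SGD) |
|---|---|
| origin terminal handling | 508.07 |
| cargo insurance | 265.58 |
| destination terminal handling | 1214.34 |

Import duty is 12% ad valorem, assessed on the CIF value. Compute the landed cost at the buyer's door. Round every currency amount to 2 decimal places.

Total landed cost: SGD 130134.35

CFR: the seller pays costs through ocean freight to the destination port, but not insurance.
Already in the invoice (seller's account under CFR): origin terminal — exclude.
CIF value = CFR price + insurance = 114841.57 + 265.58 = 115107.15
Import duty = 115107.15 × 12% = 13812.86
Buyer bears: insurance 265.58 + destination terminal 1214.34 + duty 13812.86 = 15292.78
Landed cost = invoice 114841.57 + 15292.78 = 130134.35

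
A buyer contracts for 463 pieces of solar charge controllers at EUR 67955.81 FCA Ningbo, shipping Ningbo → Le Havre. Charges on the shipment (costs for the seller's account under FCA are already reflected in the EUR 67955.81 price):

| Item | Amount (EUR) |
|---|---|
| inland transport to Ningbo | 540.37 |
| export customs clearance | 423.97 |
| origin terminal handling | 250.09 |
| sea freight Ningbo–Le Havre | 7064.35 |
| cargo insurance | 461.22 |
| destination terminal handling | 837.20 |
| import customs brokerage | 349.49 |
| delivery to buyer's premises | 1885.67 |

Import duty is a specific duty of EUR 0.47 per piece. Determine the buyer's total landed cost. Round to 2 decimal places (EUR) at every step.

FCA: the seller delivers export-cleared goods to the carrier; the buyer bears costs from that point.
Already in the invoice (seller's account under FCA): inland to port, export clearance — exclude.
CIF value = FCA price + origin terminal + freight + insurance = 67955.81 + 250.09 + 7064.35 + 461.22 = 75731.47
Import duty = 463 × 0.47 = 217.61
Buyer bears: origin terminal 250.09 + freight 7064.35 + insurance 461.22 + destination terminal 837.20 + brokerage 349.49 + delivery 1885.67 + duty 217.61 = 11065.63
Landed cost = invoice 67955.81 + 11065.63 = 79021.44

Total landed cost: EUR 79021.44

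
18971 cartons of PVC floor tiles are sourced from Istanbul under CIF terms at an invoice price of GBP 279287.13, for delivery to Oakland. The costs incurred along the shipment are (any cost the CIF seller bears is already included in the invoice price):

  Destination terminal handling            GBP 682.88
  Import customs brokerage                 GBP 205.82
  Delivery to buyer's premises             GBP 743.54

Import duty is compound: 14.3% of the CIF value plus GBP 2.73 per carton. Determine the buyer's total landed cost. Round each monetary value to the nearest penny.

Total landed cost: GBP 372648.26

CIF: the seller pays costs through ocean freight and marine insurance to the destination port.
The CIF price already equals the CIF value: 279287.13
Ad valorem component: 279287.13 × 14.3% = 39938.06
Specific component: 18971 × 2.73 = 51790.83
Import duty = 39938.06 + 51790.83 = 91728.89
Buyer bears: destination terminal 682.88 + brokerage 205.82 + delivery 743.54 + duty 91728.89 = 93361.13
Landed cost = invoice 279287.13 + 93361.13 = 372648.26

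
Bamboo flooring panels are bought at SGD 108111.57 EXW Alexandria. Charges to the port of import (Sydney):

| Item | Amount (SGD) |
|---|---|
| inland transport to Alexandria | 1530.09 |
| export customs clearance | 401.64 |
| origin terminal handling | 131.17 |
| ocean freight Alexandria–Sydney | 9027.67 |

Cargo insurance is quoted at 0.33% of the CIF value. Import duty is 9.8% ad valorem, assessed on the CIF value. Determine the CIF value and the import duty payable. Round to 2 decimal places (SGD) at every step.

Let C be the CIF value. C = EXW price + pre-shipment costs + freight + 0.33% × C
C − 0.33% × C = 108111.57 + 1530.09 + 401.64 + 131.17 + 9027.67
0.9967 × C = 119202.14
C = 119202.14 / 0.9967 = 119596.81
Insurance premium = 0.33% × 119596.81 = 394.67
Import duty = 119596.81 × 9.8% = 11720.49

CIF value: SGD 119596.81; import duty: SGD 11720.49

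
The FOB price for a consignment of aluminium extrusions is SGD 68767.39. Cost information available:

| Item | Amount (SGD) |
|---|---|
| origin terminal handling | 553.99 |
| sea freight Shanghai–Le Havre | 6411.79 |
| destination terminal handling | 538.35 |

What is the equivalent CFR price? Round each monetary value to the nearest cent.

Not relevant to the conversion: origin terminal — on the seller under both FOB and CFR; already in the FOB price and stays in the CFR price. destination terminal — on the buyer under both terms; not part of either seller's price.
From FOB to CFR, the seller additionally bears: freight.
CFR price = 68767.39 + 6411.79 = 75179.18

CFR price: SGD 75179.18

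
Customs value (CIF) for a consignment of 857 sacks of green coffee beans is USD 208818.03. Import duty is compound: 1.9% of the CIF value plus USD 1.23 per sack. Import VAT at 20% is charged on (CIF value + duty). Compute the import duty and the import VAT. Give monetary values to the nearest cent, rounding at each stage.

Import duty: USD 5021.65; import VAT: USD 42767.94

Ad valorem component: 208818.03 × 1.9% = 3967.54
Specific component: 857 × 1.23 = 1054.11
Import duty = 3967.54 + 1054.11 = 5021.65
VAT base = CIF + duty = 208818.03 + 5021.65 = 213839.68
Import VAT = 213839.68 × 20% = 42767.94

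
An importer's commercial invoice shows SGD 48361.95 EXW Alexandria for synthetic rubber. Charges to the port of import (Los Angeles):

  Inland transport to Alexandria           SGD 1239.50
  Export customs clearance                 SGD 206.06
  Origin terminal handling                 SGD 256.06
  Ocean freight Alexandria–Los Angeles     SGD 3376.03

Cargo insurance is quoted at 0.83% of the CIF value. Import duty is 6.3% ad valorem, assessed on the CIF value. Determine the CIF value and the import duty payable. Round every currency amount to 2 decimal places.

CIF value: SGD 53886.86; import duty: SGD 3394.87

Let C be the CIF value. C = EXW price + pre-shipment costs + freight + 0.83% × C
C − 0.83% × C = 48361.95 + 1239.50 + 206.06 + 256.06 + 3376.03
0.9917 × C = 53439.60
C = 53439.60 / 0.9917 = 53886.86
Insurance premium = 0.83% × 53886.86 = 447.26
Import duty = 53886.86 × 6.3% = 3394.87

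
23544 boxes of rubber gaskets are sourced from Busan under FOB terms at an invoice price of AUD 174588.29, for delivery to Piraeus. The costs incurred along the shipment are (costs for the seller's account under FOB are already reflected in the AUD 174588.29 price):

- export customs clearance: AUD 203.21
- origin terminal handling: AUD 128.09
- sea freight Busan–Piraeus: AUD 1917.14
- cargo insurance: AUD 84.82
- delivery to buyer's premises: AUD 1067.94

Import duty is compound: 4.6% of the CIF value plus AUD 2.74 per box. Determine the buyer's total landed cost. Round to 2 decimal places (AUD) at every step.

Total landed cost: AUD 250291.90

FOB: the seller bears costs until goods are on board at the origin port; the buyer bears freight, insurance and all costs thereafter.
Already in the invoice (seller's account under FOB): export clearance, origin terminal — exclude.
CIF value = FOB price + freight + insurance = 174588.29 + 1917.14 + 84.82 = 176590.25
Ad valorem component: 176590.25 × 4.6% = 8123.15
Specific component: 23544 × 2.74 = 64510.56
Import duty = 8123.15 + 64510.56 = 72633.71
Buyer bears: freight 1917.14 + insurance 84.82 + delivery 1067.94 + duty 72633.71 = 75703.61
Landed cost = invoice 174588.29 + 75703.61 = 250291.90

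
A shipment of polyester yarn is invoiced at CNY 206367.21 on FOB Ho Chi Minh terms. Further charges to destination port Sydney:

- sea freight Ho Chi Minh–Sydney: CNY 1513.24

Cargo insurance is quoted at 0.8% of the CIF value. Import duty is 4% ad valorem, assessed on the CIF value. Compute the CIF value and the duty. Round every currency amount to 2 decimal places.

Let C be the CIF value. C = FOB price + freight + 0.8% × C
C − 0.8% × C = 206367.21 + 1513.24
0.992 × C = 207880.45
C = 207880.45 / 0.992 = 209556.91
Insurance premium = 0.8% × 209556.91 = 1676.46
Import duty = 209556.91 × 4% = 8382.28

CIF value: CNY 209556.91; import duty: CNY 8382.28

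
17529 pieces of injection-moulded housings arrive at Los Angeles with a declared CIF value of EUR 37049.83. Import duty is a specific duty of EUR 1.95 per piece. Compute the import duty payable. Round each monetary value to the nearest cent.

Import duty: EUR 34181.55

Import duty = 17529 × 1.95 = 34181.55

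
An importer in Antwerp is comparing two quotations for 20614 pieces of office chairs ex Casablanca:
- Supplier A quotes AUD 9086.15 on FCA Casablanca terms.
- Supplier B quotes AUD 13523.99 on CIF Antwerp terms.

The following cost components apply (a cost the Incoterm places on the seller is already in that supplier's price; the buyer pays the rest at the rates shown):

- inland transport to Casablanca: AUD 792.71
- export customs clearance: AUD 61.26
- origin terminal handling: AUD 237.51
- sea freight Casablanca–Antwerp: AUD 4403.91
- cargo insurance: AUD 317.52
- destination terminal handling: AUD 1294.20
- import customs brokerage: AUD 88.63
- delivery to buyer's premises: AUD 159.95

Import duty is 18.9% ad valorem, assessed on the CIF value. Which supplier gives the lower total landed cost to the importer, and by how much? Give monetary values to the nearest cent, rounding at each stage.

Supplier B is cheaper by AUD 619.59

Supplier A (FCA):
CIF value = FCA price + origin terminal + freight + insurance = 9086.15 + 237.51 + 4403.91 + 317.52 = 14045.09
Import duty = 14045.09 × 18.9% = 2654.52
Buyer bears (A): 237.51 + 4403.91 + 317.52 + 1294.20 + 88.63 + 159.95 = 6501.72
Landed cost (A) = invoice 9086.15 + 6501.72 + duty 2654.52 = 18242.39
Supplier B (CIF):
The CIF price already equals the CIF value: 13523.99
Import duty = 13523.99 × 18.9% = 2556.03
Buyer bears (B): 1294.20 + 88.63 + 159.95 = 1542.78
Landed cost (B) = invoice 13523.99 + 1542.78 + duty 2556.03 = 17622.80
Difference = |18242.39 − 17622.80| = 619.59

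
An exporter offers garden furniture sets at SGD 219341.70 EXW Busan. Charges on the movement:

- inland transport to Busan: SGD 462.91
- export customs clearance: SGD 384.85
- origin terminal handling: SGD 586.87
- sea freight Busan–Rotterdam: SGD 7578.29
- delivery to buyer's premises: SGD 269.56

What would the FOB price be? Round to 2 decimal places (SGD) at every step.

FOB price: SGD 220776.33

Not relevant to the conversion: delivery, freight — on the buyer under both terms; not part of either seller's price.
From EXW to FOB, the seller additionally bears: inland to port, export clearance, origin terminal.
FOB price = 219341.70 + 462.91 + 384.85 + 586.87 = 220776.33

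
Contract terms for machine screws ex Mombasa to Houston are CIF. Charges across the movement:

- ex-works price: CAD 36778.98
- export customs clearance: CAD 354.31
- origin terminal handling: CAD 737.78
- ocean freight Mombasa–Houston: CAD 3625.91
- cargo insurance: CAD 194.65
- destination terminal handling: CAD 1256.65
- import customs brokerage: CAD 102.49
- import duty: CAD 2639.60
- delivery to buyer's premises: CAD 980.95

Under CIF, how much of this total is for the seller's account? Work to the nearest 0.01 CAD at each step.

CIF: the seller pays costs through ocean freight and marine insurance to the destination port.
Seller's account: goods 36778.98 + export clearance 354.31 + origin terminal 737.78 + freight 3625.91 + insurance 194.65 = 41691.63
Buyer's account: destination terminal 1256.65 + brokerage 102.49 + duty 2639.60 + delivery 980.95 = 4979.69

Seller's account: CAD 41691.63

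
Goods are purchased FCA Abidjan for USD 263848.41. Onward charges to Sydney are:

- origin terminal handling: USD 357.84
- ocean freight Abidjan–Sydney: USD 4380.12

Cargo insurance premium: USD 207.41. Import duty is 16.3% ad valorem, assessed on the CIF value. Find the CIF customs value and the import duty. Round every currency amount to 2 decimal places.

CIF value: USD 268793.78; import duty: USD 43813.39

CIF = FCA price + pre-shipment costs + freight + insurance
CIF = 263848.41 + 357.84 + 4380.12 + 207.41 = 268793.78
Import duty = 268793.78 × 16.3% = 43813.39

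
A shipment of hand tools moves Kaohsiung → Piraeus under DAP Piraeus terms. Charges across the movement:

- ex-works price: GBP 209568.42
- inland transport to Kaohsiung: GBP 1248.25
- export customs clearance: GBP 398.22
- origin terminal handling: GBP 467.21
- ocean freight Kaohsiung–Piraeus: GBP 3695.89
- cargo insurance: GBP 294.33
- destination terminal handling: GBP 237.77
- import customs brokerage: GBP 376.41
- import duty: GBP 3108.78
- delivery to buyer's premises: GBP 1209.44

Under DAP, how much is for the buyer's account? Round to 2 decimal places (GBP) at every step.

Buyer's account: GBP 3485.19

DAP: the seller bears all costs to the named destination except import duty and clearance.
Seller's account: goods 209568.42 + inland to port 1248.25 + export clearance 398.22 + origin terminal 467.21 + freight 3695.89 + insurance 294.33 + destination terminal 237.77 + delivery 1209.44 = 217119.53
Buyer's account: brokerage 376.41 + duty 3108.78 = 3485.19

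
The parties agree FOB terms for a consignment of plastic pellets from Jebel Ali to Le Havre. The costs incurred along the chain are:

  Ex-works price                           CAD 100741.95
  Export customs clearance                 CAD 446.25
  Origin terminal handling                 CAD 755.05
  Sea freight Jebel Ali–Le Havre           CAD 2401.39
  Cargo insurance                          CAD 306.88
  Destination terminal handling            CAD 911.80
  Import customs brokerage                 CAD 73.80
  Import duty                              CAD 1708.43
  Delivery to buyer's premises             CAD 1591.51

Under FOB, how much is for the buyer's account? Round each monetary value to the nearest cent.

FOB: the seller bears costs until goods are on board at the origin port; the buyer bears freight, insurance and all costs thereafter.
Seller's account: goods 100741.95 + export clearance 446.25 + origin terminal 755.05 = 101943.25
Buyer's account: freight 2401.39 + insurance 306.88 + destination terminal 911.80 + brokerage 73.80 + duty 1708.43 + delivery 1591.51 = 6993.81

Buyer's account: CAD 6993.81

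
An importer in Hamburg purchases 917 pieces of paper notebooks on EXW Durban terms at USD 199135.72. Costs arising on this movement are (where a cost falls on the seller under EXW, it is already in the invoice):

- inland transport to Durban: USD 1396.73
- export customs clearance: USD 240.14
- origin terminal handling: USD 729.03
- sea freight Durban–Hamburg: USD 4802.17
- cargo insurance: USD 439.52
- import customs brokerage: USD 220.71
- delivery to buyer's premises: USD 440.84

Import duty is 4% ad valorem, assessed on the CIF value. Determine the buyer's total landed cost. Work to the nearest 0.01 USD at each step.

EXW: the seller makes goods available at their premises; the buyer bears all onward costs.
CIF value = EXW price + inland to port + export clearance + origin terminal + freight + insurance = 199135.72 + 1396.73 + 240.14 + 729.03 + 4802.17 + 439.52 = 206743.31
Import duty = 206743.31 × 4% = 8269.73
Buyer bears: inland to port 1396.73 + export clearance 240.14 + origin terminal 729.03 + freight 4802.17 + insurance 439.52 + brokerage 220.71 + delivery 440.84 + duty 8269.73 = 16538.87
Landed cost = invoice 199135.72 + 16538.87 = 215674.59

Total landed cost: USD 215674.59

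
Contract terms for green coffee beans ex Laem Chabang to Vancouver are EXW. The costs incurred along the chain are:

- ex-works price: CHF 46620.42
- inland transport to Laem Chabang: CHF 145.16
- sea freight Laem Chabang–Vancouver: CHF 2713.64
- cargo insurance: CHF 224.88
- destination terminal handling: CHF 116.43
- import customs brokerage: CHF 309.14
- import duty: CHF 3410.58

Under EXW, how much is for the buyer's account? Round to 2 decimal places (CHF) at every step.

EXW: the seller makes goods available at their premises; the buyer bears all onward costs.
Seller's account: goods 46620.42 = 46620.42
Buyer's account: inland to port 145.16 + freight 2713.64 + insurance 224.88 + destination terminal 116.43 + brokerage 309.14 + duty 3410.58 = 6919.83

Buyer's account: CHF 6919.83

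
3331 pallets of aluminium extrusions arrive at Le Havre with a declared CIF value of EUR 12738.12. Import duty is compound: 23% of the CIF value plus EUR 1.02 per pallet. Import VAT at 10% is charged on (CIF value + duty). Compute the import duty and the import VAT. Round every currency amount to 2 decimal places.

Ad valorem component: 12738.12 × 23% = 2929.77
Specific component: 3331 × 1.02 = 3397.62
Import duty = 2929.77 + 3397.62 = 6327.39
VAT base = CIF + duty = 12738.12 + 6327.39 = 19065.51
Import VAT = 19065.51 × 10% = 1906.55

Import duty: EUR 6327.39; import VAT: EUR 1906.55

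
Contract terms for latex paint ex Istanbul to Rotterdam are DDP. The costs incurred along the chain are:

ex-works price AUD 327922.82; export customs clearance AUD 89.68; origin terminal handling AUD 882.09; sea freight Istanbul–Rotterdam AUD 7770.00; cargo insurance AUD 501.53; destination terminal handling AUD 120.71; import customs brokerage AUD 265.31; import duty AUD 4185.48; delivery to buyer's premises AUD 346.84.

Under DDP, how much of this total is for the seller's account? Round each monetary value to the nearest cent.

Seller's account: AUD 342084.46

DDP: the seller bears all costs including import duty.
Seller's account: goods 327922.82 + export clearance 89.68 + origin terminal 882.09 + freight 7770.00 + insurance 501.53 + destination terminal 120.71 + brokerage 265.31 + duty 4185.48 + delivery 346.84 = 342084.46
Buyer's account: 0.00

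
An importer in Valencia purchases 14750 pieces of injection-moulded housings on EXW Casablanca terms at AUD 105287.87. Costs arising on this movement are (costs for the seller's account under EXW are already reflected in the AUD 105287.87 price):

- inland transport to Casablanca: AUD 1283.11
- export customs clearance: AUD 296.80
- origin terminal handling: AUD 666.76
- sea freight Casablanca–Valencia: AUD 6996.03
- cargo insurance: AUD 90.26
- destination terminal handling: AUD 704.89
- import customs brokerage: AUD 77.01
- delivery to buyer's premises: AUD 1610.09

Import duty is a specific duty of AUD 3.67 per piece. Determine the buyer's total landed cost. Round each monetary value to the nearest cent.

EXW: the seller makes goods available at their premises; the buyer bears all onward costs.
CIF value = EXW price + inland to port + export clearance + origin terminal + freight + insurance = 105287.87 + 1283.11 + 296.80 + 666.76 + 6996.03 + 90.26 = 114620.83
Import duty = 14750 × 3.67 = 54132.50
Buyer bears: inland to port 1283.11 + export clearance 296.80 + origin terminal 666.76 + freight 6996.03 + insurance 90.26 + destination terminal 704.89 + brokerage 77.01 + delivery 1610.09 + duty 54132.50 = 65857.45
Landed cost = invoice 105287.87 + 65857.45 = 171145.32

Total landed cost: AUD 171145.32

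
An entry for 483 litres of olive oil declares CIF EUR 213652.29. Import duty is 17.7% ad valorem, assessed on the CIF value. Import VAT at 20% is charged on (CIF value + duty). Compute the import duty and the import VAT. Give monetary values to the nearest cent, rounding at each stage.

Import duty: EUR 37816.46; import VAT: EUR 50293.75

Import duty = 213652.29 × 17.7% = 37816.46
VAT base = CIF + duty = 213652.29 + 37816.46 = 251468.75
Import VAT = 251468.75 × 20% = 50293.75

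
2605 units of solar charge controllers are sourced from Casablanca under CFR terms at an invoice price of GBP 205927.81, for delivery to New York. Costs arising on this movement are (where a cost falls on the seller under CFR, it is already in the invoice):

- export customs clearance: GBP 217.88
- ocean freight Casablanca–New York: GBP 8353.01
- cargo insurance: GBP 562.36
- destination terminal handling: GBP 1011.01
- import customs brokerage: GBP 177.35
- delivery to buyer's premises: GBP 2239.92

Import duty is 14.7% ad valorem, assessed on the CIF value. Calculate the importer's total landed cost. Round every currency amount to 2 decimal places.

CFR: the seller pays costs through ocean freight to the destination port, but not insurance.
Already in the invoice (seller's account under CFR): export clearance, freight — exclude.
CIF value = CFR price + insurance = 205927.81 + 562.36 = 206490.17
Import duty = 206490.17 × 14.7% = 30354.05
Buyer bears: insurance 562.36 + destination terminal 1011.01 + brokerage 177.35 + delivery 2239.92 + duty 30354.05 = 34344.69
Landed cost = invoice 205927.81 + 34344.69 = 240272.50

Total landed cost: GBP 240272.50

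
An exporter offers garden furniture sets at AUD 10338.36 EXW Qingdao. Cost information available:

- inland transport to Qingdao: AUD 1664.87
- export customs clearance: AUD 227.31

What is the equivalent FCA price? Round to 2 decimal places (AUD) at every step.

FCA price: AUD 12230.54

From EXW to FCA, the seller additionally bears: inland to port, export clearance.
FCA price = 10338.36 + 1664.87 + 227.31 = 12230.54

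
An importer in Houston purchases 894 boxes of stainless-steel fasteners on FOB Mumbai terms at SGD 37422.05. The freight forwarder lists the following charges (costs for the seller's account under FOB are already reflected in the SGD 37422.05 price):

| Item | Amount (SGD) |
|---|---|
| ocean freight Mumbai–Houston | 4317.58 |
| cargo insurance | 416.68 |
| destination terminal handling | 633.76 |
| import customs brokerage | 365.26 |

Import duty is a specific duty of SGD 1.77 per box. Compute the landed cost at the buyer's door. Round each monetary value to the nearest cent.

Total landed cost: SGD 44737.71

FOB: the seller bears costs until goods are on board at the origin port; the buyer bears freight, insurance and all costs thereafter.
CIF value = FOB price + freight + insurance = 37422.05 + 4317.58 + 416.68 = 42156.31
Import duty = 894 × 1.77 = 1582.38
Buyer bears: freight 4317.58 + insurance 416.68 + destination terminal 633.76 + brokerage 365.26 + duty 1582.38 = 7315.66
Landed cost = invoice 37422.05 + 7315.66 = 44737.71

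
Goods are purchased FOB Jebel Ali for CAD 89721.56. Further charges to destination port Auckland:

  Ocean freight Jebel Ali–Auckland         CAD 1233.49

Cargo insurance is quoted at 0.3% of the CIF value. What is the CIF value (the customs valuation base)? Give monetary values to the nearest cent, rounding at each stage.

CIF value: CAD 91228.74

Let C be the CIF value. C = FOB price + freight + 0.3% × C
C − 0.3% × C = 89721.56 + 1233.49
0.997 × C = 90955.05
C = 90955.05 / 0.997 = 91228.74
Insurance premium = 0.3% × 91228.74 = 273.69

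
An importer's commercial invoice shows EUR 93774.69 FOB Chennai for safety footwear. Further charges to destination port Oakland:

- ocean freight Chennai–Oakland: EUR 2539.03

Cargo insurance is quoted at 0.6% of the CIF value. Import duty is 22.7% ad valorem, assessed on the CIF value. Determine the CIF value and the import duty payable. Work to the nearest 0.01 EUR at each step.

Let C be the CIF value. C = FOB price + freight + 0.6% × C
C − 0.6% × C = 93774.69 + 2539.03
0.994 × C = 96313.72
C = 96313.72 / 0.994 = 96895.09
Insurance premium = 0.6% × 96895.09 = 581.37
Import duty = 96895.09 × 22.7% = 21995.19

CIF value: EUR 96895.09; import duty: EUR 21995.19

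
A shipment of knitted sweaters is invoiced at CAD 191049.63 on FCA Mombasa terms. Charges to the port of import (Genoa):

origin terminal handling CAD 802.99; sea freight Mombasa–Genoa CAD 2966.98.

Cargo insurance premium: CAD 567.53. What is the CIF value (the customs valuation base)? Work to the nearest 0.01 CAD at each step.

CIF = FCA price + pre-shipment costs + freight + insurance
CIF = 191049.63 + 802.99 + 2966.98 + 567.53 = 195387.13

CIF value: CAD 195387.13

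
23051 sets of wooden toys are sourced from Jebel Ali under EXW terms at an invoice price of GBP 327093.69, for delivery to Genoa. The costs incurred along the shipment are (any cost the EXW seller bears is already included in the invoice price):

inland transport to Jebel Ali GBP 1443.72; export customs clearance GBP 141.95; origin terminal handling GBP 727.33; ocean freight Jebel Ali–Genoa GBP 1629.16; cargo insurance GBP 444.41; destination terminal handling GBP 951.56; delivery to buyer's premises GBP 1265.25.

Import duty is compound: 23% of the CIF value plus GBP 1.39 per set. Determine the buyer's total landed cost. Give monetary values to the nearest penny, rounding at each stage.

EXW: the seller makes goods available at their premises; the buyer bears all onward costs.
CIF value = EXW price + inland to port + export clearance + origin terminal + freight + insurance = 327093.69 + 1443.72 + 141.95 + 727.33 + 1629.16 + 444.41 = 331480.26
Ad valorem component: 331480.26 × 23% = 76240.46
Specific component: 23051 × 1.39 = 32040.89
Import duty = 76240.46 + 32040.89 = 108281.35
Buyer bears: inland to port 1443.72 + export clearance 141.95 + origin terminal 727.33 + freight 1629.16 + insurance 444.41 + destination terminal 951.56 + delivery 1265.25 + duty 108281.35 = 114884.73
Landed cost = invoice 327093.69 + 114884.73 = 441978.42

Total landed cost: GBP 441978.42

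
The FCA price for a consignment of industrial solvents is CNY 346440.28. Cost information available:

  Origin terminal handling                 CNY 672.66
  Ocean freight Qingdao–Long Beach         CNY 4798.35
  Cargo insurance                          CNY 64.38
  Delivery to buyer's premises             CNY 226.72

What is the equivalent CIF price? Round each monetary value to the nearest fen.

CIF price: CNY 351975.67

Not relevant to the conversion: delivery — on the buyer under both terms; not part of either seller's price.
From FCA to CIF, the seller additionally bears: origin terminal, freight, insurance.
CIF price = 346440.28 + 672.66 + 4798.35 + 64.38 = 351975.67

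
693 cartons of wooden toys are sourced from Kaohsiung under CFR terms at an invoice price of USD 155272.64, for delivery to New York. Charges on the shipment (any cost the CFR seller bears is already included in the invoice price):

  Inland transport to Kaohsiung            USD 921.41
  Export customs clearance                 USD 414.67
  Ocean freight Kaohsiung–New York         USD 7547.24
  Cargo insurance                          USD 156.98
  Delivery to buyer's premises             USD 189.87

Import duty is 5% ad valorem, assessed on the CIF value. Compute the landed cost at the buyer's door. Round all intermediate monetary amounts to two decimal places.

Total landed cost: USD 163390.97

CFR: the seller pays costs through ocean freight to the destination port, but not insurance.
Already in the invoice (seller's account under CFR): inland to port, export clearance, freight — exclude.
CIF value = CFR price + insurance = 155272.64 + 156.98 = 155429.62
Import duty = 155429.62 × 5% = 7771.48
Buyer bears: insurance 156.98 + delivery 189.87 + duty 7771.48 = 8118.33
Landed cost = invoice 155272.64 + 8118.33 = 163390.97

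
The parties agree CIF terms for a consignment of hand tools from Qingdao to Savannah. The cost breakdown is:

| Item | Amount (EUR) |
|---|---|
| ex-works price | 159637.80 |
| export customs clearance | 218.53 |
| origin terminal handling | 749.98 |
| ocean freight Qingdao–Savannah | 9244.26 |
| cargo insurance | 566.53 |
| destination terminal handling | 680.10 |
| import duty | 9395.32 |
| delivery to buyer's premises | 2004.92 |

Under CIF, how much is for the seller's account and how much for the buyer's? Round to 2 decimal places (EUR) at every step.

CIF: the seller pays costs through ocean freight and marine insurance to the destination port.
Seller's account: goods 159637.80 + export clearance 218.53 + origin terminal 749.98 + freight 9244.26 + insurance 566.53 = 170417.10
Buyer's account: destination terminal 680.10 + duty 9395.32 + delivery 2004.92 = 12080.34

Seller: EUR 170417.10; buyer: EUR 12080.34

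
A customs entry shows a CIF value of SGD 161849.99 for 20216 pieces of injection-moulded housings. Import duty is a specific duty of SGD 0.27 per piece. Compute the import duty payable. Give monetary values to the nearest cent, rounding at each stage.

Import duty: SGD 5458.32

Import duty = 20216 × 0.27 = 5458.32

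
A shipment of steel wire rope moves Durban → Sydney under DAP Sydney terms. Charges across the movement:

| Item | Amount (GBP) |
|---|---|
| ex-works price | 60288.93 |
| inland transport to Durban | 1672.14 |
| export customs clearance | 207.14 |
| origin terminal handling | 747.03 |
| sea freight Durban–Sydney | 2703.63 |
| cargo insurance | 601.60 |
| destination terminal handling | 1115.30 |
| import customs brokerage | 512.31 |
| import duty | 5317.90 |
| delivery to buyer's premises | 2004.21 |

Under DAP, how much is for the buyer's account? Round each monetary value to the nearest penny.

DAP: the seller bears all costs to the named destination except import duty and clearance.
Seller's account: goods 60288.93 + inland to port 1672.14 + export clearance 207.14 + origin terminal 747.03 + freight 2703.63 + insurance 601.60 + destination terminal 1115.30 + delivery 2004.21 = 69339.98
Buyer's account: brokerage 512.31 + duty 5317.90 = 5830.21

Buyer's account: GBP 5830.21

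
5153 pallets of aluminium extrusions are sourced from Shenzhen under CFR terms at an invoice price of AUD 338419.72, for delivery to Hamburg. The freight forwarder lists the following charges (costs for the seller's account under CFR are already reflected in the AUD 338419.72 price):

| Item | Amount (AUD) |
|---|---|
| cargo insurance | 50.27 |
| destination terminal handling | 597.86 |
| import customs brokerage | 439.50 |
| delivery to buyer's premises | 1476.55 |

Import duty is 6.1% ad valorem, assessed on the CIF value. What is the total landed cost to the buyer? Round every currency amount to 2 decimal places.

Total landed cost: AUD 361630.57

CFR: the seller pays costs through ocean freight to the destination port, but not insurance.
CIF value = CFR price + insurance = 338419.72 + 50.27 = 338469.99
Import duty = 338469.99 × 6.1% = 20646.67
Buyer bears: insurance 50.27 + destination terminal 597.86 + brokerage 439.50 + delivery 1476.55 + duty 20646.67 = 23210.85
Landed cost = invoice 338419.72 + 23210.85 = 361630.57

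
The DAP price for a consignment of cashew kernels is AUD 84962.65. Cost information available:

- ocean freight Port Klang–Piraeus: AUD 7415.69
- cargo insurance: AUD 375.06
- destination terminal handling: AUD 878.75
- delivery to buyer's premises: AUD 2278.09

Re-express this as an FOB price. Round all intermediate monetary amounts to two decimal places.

FOB price: AUD 74015.06

From DAP to FOB, the seller no longer bears: freight, insurance, destination terminal, delivery.
FOB price = 84962.65 − 7415.69 − 375.06 − 878.75 − 2278.09 = 74015.06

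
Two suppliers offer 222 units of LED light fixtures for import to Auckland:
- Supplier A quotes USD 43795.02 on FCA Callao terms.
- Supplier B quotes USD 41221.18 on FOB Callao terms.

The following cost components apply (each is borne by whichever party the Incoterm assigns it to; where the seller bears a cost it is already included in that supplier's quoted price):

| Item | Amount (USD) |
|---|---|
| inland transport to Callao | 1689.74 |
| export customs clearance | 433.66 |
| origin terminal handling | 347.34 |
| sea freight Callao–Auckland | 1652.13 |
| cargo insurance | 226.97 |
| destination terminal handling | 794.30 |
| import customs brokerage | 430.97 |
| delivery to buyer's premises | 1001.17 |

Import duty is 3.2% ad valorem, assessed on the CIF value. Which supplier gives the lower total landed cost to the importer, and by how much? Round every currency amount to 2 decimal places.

Supplier B is cheaper by USD 3014.66

Supplier A (FCA):
CIF value = FCA price + origin terminal + freight + insurance = 43795.02 + 347.34 + 1652.13 + 226.97 = 46021.46
Import duty = 46021.46 × 3.2% = 1472.69
Buyer bears (A): 347.34 + 1652.13 + 226.97 + 794.30 + 430.97 + 1001.17 = 4452.88
Landed cost (A) = invoice 43795.02 + 4452.88 + duty 1472.69 = 49720.59
Supplier B (FOB):
CIF value = FOB price + freight + insurance = 41221.18 + 1652.13 + 226.97 = 43100.28
Import duty = 43100.28 × 3.2% = 1379.21
Buyer bears (B): 1652.13 + 226.97 + 794.30 + 430.97 + 1001.17 = 4105.54
Landed cost (B) = invoice 41221.18 + 4105.54 + duty 1379.21 = 46705.93
Difference = |49720.59 − 46705.93| = 3014.66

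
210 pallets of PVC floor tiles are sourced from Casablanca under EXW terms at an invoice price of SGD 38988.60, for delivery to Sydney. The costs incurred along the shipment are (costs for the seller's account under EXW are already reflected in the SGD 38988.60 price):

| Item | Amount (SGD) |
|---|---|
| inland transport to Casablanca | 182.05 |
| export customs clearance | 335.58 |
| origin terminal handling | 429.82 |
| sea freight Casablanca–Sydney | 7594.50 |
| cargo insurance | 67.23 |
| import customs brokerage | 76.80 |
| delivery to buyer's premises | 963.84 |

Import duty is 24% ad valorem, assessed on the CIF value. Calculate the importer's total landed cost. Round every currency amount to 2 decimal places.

EXW: the seller makes goods available at their premises; the buyer bears all onward costs.
CIF value = EXW price + inland to port + export clearance + origin terminal + freight + insurance = 38988.60 + 182.05 + 335.58 + 429.82 + 7594.50 + 67.23 = 47597.78
Import duty = 47597.78 × 24% = 11423.47
Buyer bears: inland to port 182.05 + export clearance 335.58 + origin terminal 429.82 + freight 7594.50 + insurance 67.23 + brokerage 76.80 + delivery 963.84 + duty 11423.47 = 21073.29
Landed cost = invoice 38988.60 + 21073.29 = 60061.89

Total landed cost: SGD 60061.89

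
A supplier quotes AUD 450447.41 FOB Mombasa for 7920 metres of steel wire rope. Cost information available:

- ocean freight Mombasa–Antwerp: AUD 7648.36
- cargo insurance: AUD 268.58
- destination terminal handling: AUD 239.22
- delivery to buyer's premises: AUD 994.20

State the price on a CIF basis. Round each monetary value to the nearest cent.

CIF price: AUD 458364.35

Not relevant to the conversion: destination terminal, delivery — on the buyer under both terms; not part of either seller's price.
From FOB to CIF, the seller additionally bears: freight, insurance.
CIF price = 450447.41 + 7648.36 + 268.58 = 458364.35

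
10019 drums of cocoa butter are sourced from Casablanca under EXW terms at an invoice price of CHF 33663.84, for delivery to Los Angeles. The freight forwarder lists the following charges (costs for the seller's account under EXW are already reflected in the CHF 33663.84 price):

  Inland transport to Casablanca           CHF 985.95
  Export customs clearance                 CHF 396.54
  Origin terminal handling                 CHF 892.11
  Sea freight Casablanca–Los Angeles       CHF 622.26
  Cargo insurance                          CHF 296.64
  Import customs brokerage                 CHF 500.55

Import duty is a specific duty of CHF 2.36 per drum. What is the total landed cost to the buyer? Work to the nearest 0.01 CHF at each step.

EXW: the seller makes goods available at their premises; the buyer bears all onward costs.
CIF value = EXW price + inland to port + export clearance + origin terminal + freight + insurance = 33663.84 + 985.95 + 396.54 + 892.11 + 622.26 + 296.64 = 36857.34
Import duty = 10019 × 2.36 = 23644.84
Buyer bears: inland to port 985.95 + export clearance 396.54 + origin terminal 892.11 + freight 622.26 + insurance 296.64 + brokerage 500.55 + duty 23644.84 = 27338.89
Landed cost = invoice 33663.84 + 27338.89 = 61002.73

Total landed cost: CHF 61002.73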